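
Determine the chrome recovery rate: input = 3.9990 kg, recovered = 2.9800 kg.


Formula: Recovery = recovered / input * 100
Substituting: Recovery = 2.9800 / 3.9990 * 100
Result: 74.5186 %


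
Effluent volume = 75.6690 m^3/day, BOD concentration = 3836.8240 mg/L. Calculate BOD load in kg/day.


Formula: BOD_load = volume * conc / 1000
Substituting: BOD_load = 75.6690 * 3836.8240 / 1000
Result: 290.3286 kg/day


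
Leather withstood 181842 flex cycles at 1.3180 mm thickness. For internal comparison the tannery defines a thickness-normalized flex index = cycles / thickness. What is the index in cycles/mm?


Formula: Index = cycles / thickness
Substituting: Index = 181842 / 1.3180
Result: 137968.1335 cycles/mm


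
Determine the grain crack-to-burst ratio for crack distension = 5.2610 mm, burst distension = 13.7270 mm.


Formula: Ratio = crack / burst
Substituting: Ratio = 5.2610 / 13.7270
Result: 0.3833


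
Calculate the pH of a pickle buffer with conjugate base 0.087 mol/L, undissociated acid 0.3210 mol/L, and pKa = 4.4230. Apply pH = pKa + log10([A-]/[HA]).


ratio = [A-] / [HA] = 0.087 / 0.3210 = 0.2710
log10(ratio) = -0.5670
pH = pKa + log10(ratio) = 4.4230 - 0.5670 = 3.8560


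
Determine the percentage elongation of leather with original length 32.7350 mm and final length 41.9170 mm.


Formula: Elongation = (Lf - L0) / L0 * 100
Substituting: Elongation = (41.9170 - 32.7350) / 32.7350 * 100
Result: 28.0495 %


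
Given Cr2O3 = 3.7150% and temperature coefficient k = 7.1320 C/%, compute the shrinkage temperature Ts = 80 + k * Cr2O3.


Formula: Ts = 80 + k * Cr2O3
Substituting: Ts = 80 + 7.1320 * 3.7150
Result: 106.4954 C


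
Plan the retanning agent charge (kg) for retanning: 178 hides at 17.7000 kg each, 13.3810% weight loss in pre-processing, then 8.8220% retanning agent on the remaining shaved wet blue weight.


Total_raw = N * avg_wt = 178 * 17.7000 = 3150.6000 kg
Substrate = Total_raw * (1 - loss/100) = 3150.6000 * (1 - 13.3810/100) = 2729.0182 kg
Retan = Substrate * pct / 100 = 2729.0182 * 8.8220 / 100 = 240.7540 kg


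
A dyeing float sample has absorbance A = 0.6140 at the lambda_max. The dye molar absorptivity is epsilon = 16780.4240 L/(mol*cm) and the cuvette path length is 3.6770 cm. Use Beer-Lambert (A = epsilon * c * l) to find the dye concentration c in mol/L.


Formula: c = A / (epsilon * l)
Substituting: c = 0.6140 / (16780.4240 * 3.6770)
Result: 9.9511e-06 mol/L


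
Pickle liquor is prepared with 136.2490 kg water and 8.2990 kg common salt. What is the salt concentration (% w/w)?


Formula: Conc = salt / (water + salt) * 100
Substituting: Conc = 8.2990 / (136.2490 + 8.2990) * 100
Result: 5.7413 %


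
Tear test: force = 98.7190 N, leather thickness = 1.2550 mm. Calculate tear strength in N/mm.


Formula: Tear strength = force / thickness
Substituting: Tear strength = 98.7190 / 1.2550
Result: 78.6606 N/mm


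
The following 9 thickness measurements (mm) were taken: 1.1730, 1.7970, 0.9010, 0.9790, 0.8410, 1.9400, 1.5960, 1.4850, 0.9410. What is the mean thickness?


Formula: Average = sum / n
Substituting: Average = 11.6530 / 9
Result: 1.2948 mm


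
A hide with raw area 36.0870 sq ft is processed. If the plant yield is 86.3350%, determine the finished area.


Formula: finished = raw * yield / 100
Substituting: finished = 36.0870 * 86.3350 / 100
Result: 31.1557 sq ft


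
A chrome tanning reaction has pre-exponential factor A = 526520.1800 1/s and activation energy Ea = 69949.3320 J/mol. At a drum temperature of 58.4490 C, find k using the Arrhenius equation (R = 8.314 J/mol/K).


T_K = T_C + 273.15 = 58.4490 + 273.15 = 331.5990 K
exponent = -Ea / (R * T_K) = -69949.3320 / (8.314 * 331.5990) = -25.3723
k = A * exp(exponent) = 526520.1800 * exp(-25.3723) = 5.0391e-06 1/s


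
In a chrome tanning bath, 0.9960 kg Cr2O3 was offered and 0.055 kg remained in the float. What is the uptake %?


Formula: Uptake = (offered - residual) / offered * 100
Substituting: Uptake = (0.9960 - 0.055) / 0.9960 * 100
Result: 94.4779 %


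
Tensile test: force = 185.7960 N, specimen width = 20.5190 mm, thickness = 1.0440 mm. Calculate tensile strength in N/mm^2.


Formula: TS = force / (width * thickness)
Substituting: TS = 185.7960 / (20.5190 * 1.0440)
Result: 8.6732 N/mm^2


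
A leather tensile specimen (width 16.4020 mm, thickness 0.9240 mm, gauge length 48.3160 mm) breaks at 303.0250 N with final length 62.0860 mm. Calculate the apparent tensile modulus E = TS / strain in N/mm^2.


TS = F / (w * t) = 303.0250 / (16.4020 * 0.9240) = 19.9945 N/mm^2
strain = (Lf - L0) / L0 = (62.0860 - 48.3160) / 48.3160 = 0.2850
E = TS / strain = 19.9945 / 0.2850 = 70.1563 N/mm^2


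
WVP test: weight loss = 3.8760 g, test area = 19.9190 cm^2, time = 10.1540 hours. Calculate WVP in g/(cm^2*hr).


Formula: WVP = loss / (area * time)
Substituting: WVP = 3.8760 / (19.9190 * 10.1540)
Result: 0.0191637 g/(cm^2*hr)


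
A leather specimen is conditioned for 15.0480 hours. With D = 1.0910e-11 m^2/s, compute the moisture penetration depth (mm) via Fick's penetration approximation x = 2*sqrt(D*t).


t = 15.0480 hr * 3600 = 54172.8000 s
D * t = 1.0910e-11 * 54172.8000 = 5.9103e-07
x = 2 * sqrt(D*t) = 2 * sqrt(5.9103e-07) = 0.00153756 m = 1.5376 mm


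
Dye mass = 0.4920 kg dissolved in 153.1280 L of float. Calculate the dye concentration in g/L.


Formula: Conc = dye_mass(kg) / volume(L) * 1000
Substituting: Conc = 0.4920 / 153.1280 * 1000
Result: 3.2130 g/L


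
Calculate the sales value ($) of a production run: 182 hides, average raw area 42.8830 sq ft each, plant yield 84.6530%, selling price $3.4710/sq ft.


Raw_total = N * avg_area = 182 * 42.8830 = 7804.7060 sq ft
Finished = Raw_total * yield / 100 = 7804.7060 * 84.6530 / 100 = 6606.9178 sq ft
Value = Finished * price = 6606.9178 * 3.4710 = 22932.6116 $


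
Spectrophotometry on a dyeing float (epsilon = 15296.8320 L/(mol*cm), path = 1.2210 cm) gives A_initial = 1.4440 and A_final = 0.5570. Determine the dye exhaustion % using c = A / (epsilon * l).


c_initial = A_i / (epsilon * l) = 1.4440 / (15296.8320 * 1.2210) = 7.7313e-05 mol/L
c_final = A_f / (epsilon * l) = 0.5570 / (15296.8320 * 1.2210) = 2.9822e-05 mol/L
Exhaustion = (c_initial - c_final) / c_initial * 100 = (7.7313e-05 - 2.9822e-05) / 7.7313e-05 * 100 = 61.4266 %


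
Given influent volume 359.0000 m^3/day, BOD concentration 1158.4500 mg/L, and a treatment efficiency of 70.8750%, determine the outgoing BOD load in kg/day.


Load_in = volume * conc / 1000 = 359.0000 * 1158.4500 / 1000 = 415.8836 kg/day
Removed = Load_in * eff / 100 = 415.8836 * 70.8750 / 100 = 294.7575 kg/day
Load_out = Load_in - Removed = 415.8836 - 294.7575 = 121.1261 kg/day


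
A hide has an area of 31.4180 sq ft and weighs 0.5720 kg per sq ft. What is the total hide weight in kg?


Formula: Weight = area * weight_per_sqft
Substituting: Weight = 31.4180 * 0.5720
Result: 17.9711 kg


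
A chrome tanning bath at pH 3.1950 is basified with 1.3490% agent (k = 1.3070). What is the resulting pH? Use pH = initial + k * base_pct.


Formula: pH_final = pH_initial + k * base_pct
Substituting: pH_final = 3.1950 + 1.3070 * 1.3490
Result: 4.9581


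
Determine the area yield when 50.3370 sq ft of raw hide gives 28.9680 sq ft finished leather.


Formula: Yield = finished / raw * 100
Substituting: Yield = 28.9680 / 50.3370 * 100
Result: 57.5481 %


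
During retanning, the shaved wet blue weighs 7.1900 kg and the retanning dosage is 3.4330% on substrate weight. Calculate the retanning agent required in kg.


Formula: Retan = substrate * pct / 100
Substituting: Retan = 7.1900 * 3.4330 / 100
Result: 0.2468 kg


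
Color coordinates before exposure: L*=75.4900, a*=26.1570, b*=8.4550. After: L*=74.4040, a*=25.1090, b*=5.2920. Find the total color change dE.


dL = -1.0860, da = -1.0480, db = -3.1630
dE = sqrt((-1.0860)^2 + (-1.0480)^2 + (-3.1630)^2) = 3.5046


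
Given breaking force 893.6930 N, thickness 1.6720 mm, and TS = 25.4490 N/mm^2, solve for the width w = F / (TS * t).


Formula: w = F / (TS * t)
Substituting: w = 893.6930 / (25.4490 * 1.6720)
Result: 21.0030 mm


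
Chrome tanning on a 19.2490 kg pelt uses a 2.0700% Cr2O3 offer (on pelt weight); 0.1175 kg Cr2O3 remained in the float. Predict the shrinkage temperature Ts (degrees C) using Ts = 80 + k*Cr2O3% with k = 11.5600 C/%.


Offered = pelt * offer_pct / 100 = 19.2490 * 2.0700 / 100 = 0.3985 kg
Uptake = offered - residual = 0.3985 - 0.1175 = 0.2810 kg
Cr2O3% on pelt = uptake / pelt * 100 = 0.2810 / 19.2490 * 100 = 1.4596 %
Ts = 80 + k * Cr2O3% = 80 + 11.5600 * 1.4596 = 96.8727 C


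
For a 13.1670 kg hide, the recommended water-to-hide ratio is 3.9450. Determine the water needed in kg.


Formula: Water = hide_weight * ratio
Substituting: Water = 13.1670 * 3.9450
Result: 51.9438 kg


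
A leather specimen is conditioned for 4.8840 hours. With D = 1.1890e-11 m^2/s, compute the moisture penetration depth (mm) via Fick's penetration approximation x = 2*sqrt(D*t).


t = 4.8840 hr * 3600 = 17582.4000 s
D * t = 1.1890e-11 * 17582.4000 = 2.0905e-07
x = 2 * sqrt(D*t) = 2 * sqrt(2.0905e-07) = 9.1445e-04 m = 0.9145 mm


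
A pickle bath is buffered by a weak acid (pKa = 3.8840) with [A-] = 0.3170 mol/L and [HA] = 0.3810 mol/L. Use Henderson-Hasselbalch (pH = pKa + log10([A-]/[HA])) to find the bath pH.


ratio = [A-] / [HA] = 0.3170 / 0.3810 = 0.8320
log10(ratio) = -0.0798657
pH = pKa + log10(ratio) = 3.8840 - 0.0798657 = 3.8041


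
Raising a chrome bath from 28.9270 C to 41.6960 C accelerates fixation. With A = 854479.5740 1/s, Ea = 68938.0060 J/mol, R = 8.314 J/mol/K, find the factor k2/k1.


T1 = 28.9270 + 273.15 = 302.0770 K; T2 = 41.6960 + 273.15 = 314.8460 K
k1 = A * exp(-Ea/(R*T1)) = 854479.5740 * exp(-68938.0060/(8.314*302.0770)) = 1.0248e-06 1/s
k2 = A * exp(-Ea/(R*T2)) = 854479.5740 * exp(-68938.0060/(8.314*314.8460)) = 3.1196e-06 1/s
k2/k1 = 3.1196e-06 / 1.0248e-06 = 3.0442


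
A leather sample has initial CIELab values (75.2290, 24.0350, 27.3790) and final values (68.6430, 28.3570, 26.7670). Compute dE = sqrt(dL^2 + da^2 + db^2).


dL = -6.5860, da = 4.3220, db = -0.6120
dE = sqrt((-6.5860)^2 + 4.3220^2 + (-0.6120)^2) = 7.9012


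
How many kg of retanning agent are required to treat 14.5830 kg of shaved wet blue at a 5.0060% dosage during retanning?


Formula: Retan = substrate * pct / 100
Substituting: Retan = 14.5830 * 5.0060 / 100
Result: 0.7300 kg


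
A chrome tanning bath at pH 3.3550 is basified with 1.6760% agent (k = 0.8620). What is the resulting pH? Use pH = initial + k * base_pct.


Formula: pH_final = pH_initial + k * base_pct
Substituting: pH_final = 3.3550 + 0.8620 * 1.6760
Result: 4.7997


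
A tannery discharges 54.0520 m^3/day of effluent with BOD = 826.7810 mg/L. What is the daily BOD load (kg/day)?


Formula: BOD_load = volume * conc / 1000
Substituting: BOD_load = 54.0520 * 826.7810 / 1000
Result: 44.6892 kg/day


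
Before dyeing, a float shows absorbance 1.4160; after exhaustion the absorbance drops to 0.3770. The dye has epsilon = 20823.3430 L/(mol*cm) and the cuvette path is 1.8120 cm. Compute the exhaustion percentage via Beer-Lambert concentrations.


c_initial = A_i / (epsilon * l) = 1.4160 / (20823.3430 * 1.8120) = 3.7528e-05 mol/L
c_final = A_f / (epsilon * l) = 0.3770 / (20823.3430 * 1.8120) = 9.9915e-06 mol/L
Exhaustion = (c_initial - c_final) / c_initial * 100 = (3.7528e-05 - 9.9915e-06) / 3.7528e-05 * 100 = 73.3757 %


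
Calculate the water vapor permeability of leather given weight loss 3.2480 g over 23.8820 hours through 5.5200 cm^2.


Formula: WVP = loss / (area * time)
Substituting: WVP = 3.2480 / (5.5200 * 23.8820)
Result: 0.024638 g/(cm^2*hr)


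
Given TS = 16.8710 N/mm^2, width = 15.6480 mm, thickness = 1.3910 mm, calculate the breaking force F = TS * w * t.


Formula: F = TS * w * t
Substituting: F = 16.8710 * 15.6480 * 1.3910
Result: 367.2204 N


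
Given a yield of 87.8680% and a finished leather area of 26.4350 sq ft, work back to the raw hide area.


Formula: raw = finished * 100 / yield
Substituting: raw = 26.4350 * 100 / 87.8680
Result: 30.0849 sq ft


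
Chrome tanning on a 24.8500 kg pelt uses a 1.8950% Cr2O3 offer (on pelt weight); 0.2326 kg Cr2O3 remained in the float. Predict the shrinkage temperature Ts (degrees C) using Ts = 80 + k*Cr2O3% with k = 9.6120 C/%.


Offered = pelt * offer_pct / 100 = 24.8500 * 1.8950 / 100 = 0.4709 kg
Uptake = offered - residual = 0.4709 - 0.2326 = 0.2383 kg
Cr2O3% on pelt = uptake / pelt * 100 = 0.2383 / 24.8500 * 100 = 0.9590 %
Ts = 80 + k * Cr2O3% = 80 + 9.6120 * 0.9590 = 89.2178 C


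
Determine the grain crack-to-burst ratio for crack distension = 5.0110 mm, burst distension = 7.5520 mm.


Formula: Ratio = crack / burst
Substituting: Ratio = 5.0110 / 7.5520
Result: 0.6635


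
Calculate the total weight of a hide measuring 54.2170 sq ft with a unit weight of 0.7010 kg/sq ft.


Formula: Weight = area * weight_per_sqft
Substituting: Weight = 54.2170 * 0.7010
Result: 38.0061 kg


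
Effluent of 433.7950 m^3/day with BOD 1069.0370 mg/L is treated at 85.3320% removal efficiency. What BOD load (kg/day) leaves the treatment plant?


Load_in = volume * conc / 1000 = 433.7950 * 1069.0370 / 1000 = 463.7429 kg/day
Removed = Load_in * eff / 100 = 463.7429 * 85.3320 / 100 = 395.7211 kg/day
Load_out = Load_in - Removed = 463.7429 - 395.7211 = 68.0218 kg/day


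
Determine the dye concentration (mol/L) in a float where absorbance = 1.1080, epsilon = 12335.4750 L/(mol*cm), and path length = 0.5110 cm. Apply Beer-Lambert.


Formula: c = A / (epsilon * l)
Substituting: c = 1.1080 / (12335.4750 * 0.5110)
Result: 1.7578e-04 mol/L


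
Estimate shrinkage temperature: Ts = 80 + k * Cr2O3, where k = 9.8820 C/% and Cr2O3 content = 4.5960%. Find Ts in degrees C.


Formula: Ts = 80 + k * Cr2O3
Substituting: Ts = 80 + 9.8820 * 4.5960
Result: 125.4177 C


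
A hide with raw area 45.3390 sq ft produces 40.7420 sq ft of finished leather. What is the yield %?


Formula: Yield = finished / raw * 100
Substituting: Yield = 40.7420 / 45.3390 * 100
Result: 89.8608 %


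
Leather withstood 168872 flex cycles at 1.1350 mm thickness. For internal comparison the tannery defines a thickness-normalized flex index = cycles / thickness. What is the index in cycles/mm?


Formula: Index = cycles / thickness
Substituting: Index = 168872 / 1.1350
Result: 148785.9031 cycles/mm


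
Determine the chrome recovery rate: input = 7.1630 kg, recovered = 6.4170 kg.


Formula: Recovery = recovered / input * 100
Substituting: Recovery = 6.4170 / 7.1630 * 100
Result: 89.5854 %


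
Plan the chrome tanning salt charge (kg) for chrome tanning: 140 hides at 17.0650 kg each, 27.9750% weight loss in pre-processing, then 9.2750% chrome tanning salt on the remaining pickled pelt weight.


Total_raw = N * avg_wt = 140 * 17.0650 = 2389.1000 kg
Substrate = Total_raw * (1 - loss/100) = 2389.1000 * (1 - 27.9750/100) = 1720.7493 kg
Chrome = Substrate * pct / 100 = 1720.7493 * 9.2750 / 100 = 159.5995 kg


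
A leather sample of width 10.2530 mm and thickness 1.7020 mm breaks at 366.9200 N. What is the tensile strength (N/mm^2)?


Formula: TS = force / (width * thickness)
Substituting: TS = 366.9200 / (10.2530 * 1.7020)
Result: 21.0262 N/mm^2


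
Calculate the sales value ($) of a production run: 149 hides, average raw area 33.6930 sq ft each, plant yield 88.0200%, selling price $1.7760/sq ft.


Raw_total = N * avg_area = 149 * 33.6930 = 5020.2570 sq ft
Finished = Raw_total * yield / 100 = 5020.2570 * 88.0200 / 100 = 4418.8302 sq ft
Value = Finished * price = 4418.8302 * 1.7760 = 7847.8425 $


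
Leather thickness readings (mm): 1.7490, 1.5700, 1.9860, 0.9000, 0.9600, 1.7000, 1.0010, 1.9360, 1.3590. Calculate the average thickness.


Formula: Average = sum / n
Substituting: Average = 13.1610 / 9
Result: 1.4623 mm


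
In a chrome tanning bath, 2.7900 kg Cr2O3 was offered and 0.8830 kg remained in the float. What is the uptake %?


Formula: Uptake = (offered - residual) / offered * 100
Substituting: Uptake = (2.7900 - 0.8830) / 2.7900 * 100
Result: 68.3513 %


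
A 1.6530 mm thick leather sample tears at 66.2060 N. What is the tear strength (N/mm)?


Formula: Tear strength = force / thickness
Substituting: Tear strength = 66.2060 / 1.6530
Result: 40.0520 N/mm


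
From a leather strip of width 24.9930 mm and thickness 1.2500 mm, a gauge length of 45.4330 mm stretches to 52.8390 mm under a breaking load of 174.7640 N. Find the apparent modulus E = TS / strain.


TS = F / (w * t) = 174.7640 / (24.9930 * 1.2500) = 5.5940 N/mm^2
strain = (Lf - L0) / L0 = (52.8390 - 45.4330) / 45.4330 = 0.1630
E = TS / strain = 5.5940 / 0.1630 = 34.3172 N/mm^2


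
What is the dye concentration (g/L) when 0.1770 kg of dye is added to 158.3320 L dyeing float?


Formula: Conc = dye_mass(kg) / volume(L) * 1000
Substituting: Conc = 0.1770 / 158.3320 * 1000
Result: 1.1179 g/L


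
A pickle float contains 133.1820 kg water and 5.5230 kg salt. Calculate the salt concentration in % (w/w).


Formula: Conc = salt / (water + salt) * 100
Substituting: Conc = 5.5230 / (133.1820 + 5.5230) * 100
Result: 3.9818 %


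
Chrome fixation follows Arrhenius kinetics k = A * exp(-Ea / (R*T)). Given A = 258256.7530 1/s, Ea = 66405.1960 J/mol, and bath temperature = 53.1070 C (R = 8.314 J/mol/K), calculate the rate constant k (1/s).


T_K = T_C + 273.15 = 53.1070 + 273.15 = 326.2570 K
exponent = -Ea / (R * T_K) = -66405.1960 / (8.314 * 326.2570) = -24.4812
k = A * exp(exponent) = 258256.7530 * exp(-24.4812) = 6.0258e-06 1/s


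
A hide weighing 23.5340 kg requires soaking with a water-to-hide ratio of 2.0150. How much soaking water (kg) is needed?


Formula: Water = hide_weight * ratio
Substituting: Water = 23.5340 * 2.0150
Result: 47.4210 kg


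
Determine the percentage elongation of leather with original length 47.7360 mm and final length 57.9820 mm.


Formula: Elongation = (Lf - L0) / L0 * 100
Substituting: Elongation = (57.9820 - 47.7360) / 47.7360 * 100
Result: 21.4639 %


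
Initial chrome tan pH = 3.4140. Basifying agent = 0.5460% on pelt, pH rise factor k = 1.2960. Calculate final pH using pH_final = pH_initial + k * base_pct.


Formula: pH_final = pH_initial + k * base_pct
Substituting: pH_final = 3.4140 + 1.2960 * 0.5460
Result: 4.1216


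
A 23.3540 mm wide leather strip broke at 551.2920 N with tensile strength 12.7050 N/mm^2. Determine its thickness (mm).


Formula: t = F / (TS * w)
Substituting: t = 551.2920 / (12.7050 * 23.3540)
Result: 1.8580 mm


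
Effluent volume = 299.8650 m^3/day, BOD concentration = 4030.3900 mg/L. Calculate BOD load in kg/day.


Formula: BOD_load = volume * conc / 1000
Substituting: BOD_load = 299.8650 * 4030.3900 / 1000
Result: 1208.5729 kg/day


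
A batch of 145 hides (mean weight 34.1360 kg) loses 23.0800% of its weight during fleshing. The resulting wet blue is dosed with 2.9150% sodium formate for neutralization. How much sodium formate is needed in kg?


Total_raw = N * avg_wt = 145 * 34.1360 = 4949.7200 kg
Substrate = Total_raw * (1 - loss/100) = 4949.7200 * (1 - 23.0800/100) = 3807.3246 kg
Neutralizer = Substrate * pct / 100 = 3807.3246 * 2.9150 / 100 = 110.9835 kg


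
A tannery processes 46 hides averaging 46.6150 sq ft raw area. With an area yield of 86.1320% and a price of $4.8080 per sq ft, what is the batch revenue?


Raw_total = N * avg_area = 46 * 46.6150 = 2144.2900 sq ft
Finished = Raw_total * yield / 100 = 2144.2900 * 86.1320 / 100 = 1846.9199 sq ft
Value = Finished * price = 1846.9199 * 4.8080 = 8879.9907 $


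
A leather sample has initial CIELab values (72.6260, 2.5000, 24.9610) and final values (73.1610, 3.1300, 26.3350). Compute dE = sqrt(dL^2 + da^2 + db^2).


dL = 0.5350, da = 0.6300, db = 1.3740
dE = sqrt(0.5350^2 + 0.6300^2 + 1.3740^2) = 1.6034


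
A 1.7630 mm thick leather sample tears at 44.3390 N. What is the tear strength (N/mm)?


Formula: Tear strength = force / thickness
Substituting: Tear strength = 44.3390 / 1.7630
Result: 25.1497 N/mm


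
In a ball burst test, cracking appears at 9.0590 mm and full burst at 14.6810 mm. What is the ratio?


Formula: Ratio = crack / burst
Substituting: Ratio = 9.0590 / 14.6810
Result: 0.6171


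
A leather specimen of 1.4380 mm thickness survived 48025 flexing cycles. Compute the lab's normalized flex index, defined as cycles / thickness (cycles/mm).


Formula: Index = cycles / thickness
Substituting: Index = 48025 / 1.4380
Result: 33397.0793 cycles/mm


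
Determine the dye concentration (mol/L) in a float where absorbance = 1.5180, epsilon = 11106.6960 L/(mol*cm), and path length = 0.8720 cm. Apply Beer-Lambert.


Formula: c = A / (epsilon * l)
Substituting: c = 1.5180 / (11106.6960 * 0.8720)
Result: 1.5674e-04 mol/L


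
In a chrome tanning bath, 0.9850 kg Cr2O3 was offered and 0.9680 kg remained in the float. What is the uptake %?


Formula: Uptake = (offered - residual) / offered * 100
Substituting: Uptake = (0.9850 - 0.9680) / 0.9850 * 100
Result: 1.7259 %


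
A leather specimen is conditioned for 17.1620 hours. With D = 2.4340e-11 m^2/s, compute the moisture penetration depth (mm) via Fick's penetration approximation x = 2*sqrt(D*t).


t = 17.1620 hr * 3600 = 61783.2000 s
D * t = 2.4340e-11 * 61783.2000 = 1.5038e-06
x = 2 * sqrt(D*t) = 2 * sqrt(1.5038e-06) = 0.00245259 m = 2.4526 mm


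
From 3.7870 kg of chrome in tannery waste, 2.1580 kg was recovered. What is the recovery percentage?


Formula: Recovery = recovered / input * 100
Substituting: Recovery = 2.1580 / 3.7870 * 100
Result: 56.9844 %


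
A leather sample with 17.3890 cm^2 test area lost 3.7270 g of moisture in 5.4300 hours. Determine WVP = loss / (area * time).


Formula: WVP = loss / (area * time)
Substituting: WVP = 3.7270 / (17.3890 * 5.4300)
Result: 0.0394716 g/(cm^2*hr)


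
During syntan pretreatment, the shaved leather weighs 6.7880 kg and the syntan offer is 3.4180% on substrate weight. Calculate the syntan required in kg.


Formula: Syntan = substrate * pct / 100
Substituting: Syntan = 6.7880 * 3.4180 / 100
Result: 0.2320 kg


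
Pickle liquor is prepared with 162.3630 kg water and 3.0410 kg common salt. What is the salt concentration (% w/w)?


Formula: Conc = salt / (water + salt) * 100
Substituting: Conc = 3.0410 / (162.3630 + 3.0410) * 100
Result: 1.8385 %


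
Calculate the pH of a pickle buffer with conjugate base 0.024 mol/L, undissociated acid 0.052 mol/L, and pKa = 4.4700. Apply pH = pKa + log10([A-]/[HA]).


ratio = [A-] / [HA] = 0.024 / 0.052 = 0.4615
log10(ratio) = -0.3358
pH = pKa + log10(ratio) = 4.4700 - 0.3358 = 4.1342


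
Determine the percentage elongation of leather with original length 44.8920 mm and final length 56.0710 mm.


Formula: Elongation = (Lf - L0) / L0 * 100
Substituting: Elongation = (56.0710 - 44.8920) / 44.8920 * 100
Result: 24.9020 %


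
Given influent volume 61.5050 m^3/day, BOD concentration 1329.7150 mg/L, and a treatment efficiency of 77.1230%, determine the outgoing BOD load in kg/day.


Load_in = volume * conc / 1000 = 61.5050 * 1329.7150 / 1000 = 81.7841 kg/day
Removed = Load_in * eff / 100 = 81.7841 * 77.1230 / 100 = 63.0744 kg/day
Load_out = Load_in - Removed = 81.7841 - 63.0744 = 18.7098 kg/day


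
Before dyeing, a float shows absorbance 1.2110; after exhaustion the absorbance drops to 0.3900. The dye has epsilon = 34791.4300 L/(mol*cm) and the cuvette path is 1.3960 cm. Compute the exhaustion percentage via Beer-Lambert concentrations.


c_initial = A_i / (epsilon * l) = 1.2110 / (34791.4300 * 1.3960) = 2.4934e-05 mol/L
c_final = A_f / (epsilon * l) = 0.3900 / (34791.4300 * 1.3960) = 8.0298e-06 mol/L
Exhaustion = (c_initial - c_final) / c_initial * 100 = (2.4934e-05 - 8.0298e-06) / 2.4934e-05 * 100 = 67.7952 %


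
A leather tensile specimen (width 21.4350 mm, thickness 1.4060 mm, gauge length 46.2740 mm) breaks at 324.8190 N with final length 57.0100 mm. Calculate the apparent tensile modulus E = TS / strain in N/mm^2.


TS = F / (w * t) = 324.8190 / (21.4350 * 1.4060) = 10.7779 N/mm^2
strain = (Lf - L0) / L0 = (57.0100 - 46.2740) / 46.2740 = 0.2320
E = TS / strain = 10.7779 / 0.2320 = 46.4544 N/mm^2


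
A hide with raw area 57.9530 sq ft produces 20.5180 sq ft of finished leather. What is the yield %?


Formula: Yield = finished / raw * 100
Substituting: Yield = 20.5180 / 57.9530 * 100
Result: 35.4046 %


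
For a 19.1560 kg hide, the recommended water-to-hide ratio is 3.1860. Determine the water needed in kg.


Formula: Water = hide_weight * ratio
Substituting: Water = 19.1560 * 3.1860
Result: 61.0310 kg


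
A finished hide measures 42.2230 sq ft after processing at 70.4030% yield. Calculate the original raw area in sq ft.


Formula: raw = finished * 100 / yield
Substituting: raw = 42.2230 * 100 / 70.4030
Result: 59.9733 sq ft


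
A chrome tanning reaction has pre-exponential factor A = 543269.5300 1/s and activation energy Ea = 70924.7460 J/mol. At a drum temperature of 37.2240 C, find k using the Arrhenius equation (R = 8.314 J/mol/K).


T_K = T_C + 273.15 = 37.2240 + 273.15 = 310.3740 K
exponent = -Ea / (R * T_K) = -70924.7460 / (8.314 * 310.3740) = -27.4854
k = A * exp(exponent) = 543269.5300 * exp(-27.4854) = 6.2842e-07 1/s


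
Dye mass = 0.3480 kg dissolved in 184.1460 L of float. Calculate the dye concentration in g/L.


Formula: Conc = dye_mass(kg) / volume(L) * 1000
Substituting: Conc = 0.3480 / 184.1460 * 1000
Result: 1.8898 g/L


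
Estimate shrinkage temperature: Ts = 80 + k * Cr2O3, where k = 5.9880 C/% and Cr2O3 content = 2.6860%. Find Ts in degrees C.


Formula: Ts = 80 + k * Cr2O3
Substituting: Ts = 80 + 5.9880 * 2.6860
Result: 96.0838 C


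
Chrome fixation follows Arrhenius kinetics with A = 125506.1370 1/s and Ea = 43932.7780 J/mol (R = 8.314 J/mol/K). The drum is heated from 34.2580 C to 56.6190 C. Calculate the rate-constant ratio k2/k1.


T1 = 34.2580 + 273.15 = 307.4080 K; T2 = 56.6190 + 273.15 = 329.7690 K
k1 = A * exp(-Ea/(R*T1)) = 125506.1370 * exp(-43932.7780/(8.314*307.4080)) = 0.00429889 1/s
k2 = A * exp(-Ea/(R*T2)) = 125506.1370 * exp(-43932.7780/(8.314*329.7690)) = 0.01379 1/s
k2/k1 = 0.01379 / 0.00429889 = 3.2078


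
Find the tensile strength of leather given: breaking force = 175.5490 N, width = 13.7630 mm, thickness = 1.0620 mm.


Formula: TS = force / (width * thickness)
Substituting: TS = 175.5490 / (13.7630 * 1.0620)
Result: 12.0105 N/mm^2


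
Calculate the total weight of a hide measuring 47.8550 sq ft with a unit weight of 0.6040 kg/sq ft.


Formula: Weight = area * weight_per_sqft
Substituting: Weight = 47.8550 * 0.6040
Result: 28.9044 kg


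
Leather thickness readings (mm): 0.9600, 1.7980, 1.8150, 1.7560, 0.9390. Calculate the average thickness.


Formula: Average = sum / n
Substituting: Average = 7.2680 / 5
Result: 1.4536 mm


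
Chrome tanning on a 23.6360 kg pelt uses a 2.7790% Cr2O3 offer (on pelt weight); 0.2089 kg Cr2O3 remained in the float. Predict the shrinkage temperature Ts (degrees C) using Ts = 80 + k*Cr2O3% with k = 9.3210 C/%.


Offered = pelt * offer_pct / 100 = 23.6360 * 2.7790 / 100 = 0.6568 kg
Uptake = offered - residual = 0.6568 - 0.2089 = 0.4479 kg
Cr2O3% on pelt = uptake / pelt * 100 = 0.4479 / 23.6360 * 100 = 1.8952 %
Ts = 80 + k * Cr2O3% = 80 + 9.3210 * 1.8952 = 97.6650 C


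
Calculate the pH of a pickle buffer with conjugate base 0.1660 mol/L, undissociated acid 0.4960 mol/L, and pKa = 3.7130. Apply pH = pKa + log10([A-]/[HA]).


ratio = [A-] / [HA] = 0.1660 / 0.4960 = 0.3347
log10(ratio) = -0.4754
pH = pKa + log10(ratio) = 3.7130 - 0.4754 = 3.2376


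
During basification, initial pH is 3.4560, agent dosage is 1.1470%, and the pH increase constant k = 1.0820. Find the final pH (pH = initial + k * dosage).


Formula: pH_final = pH_initial + k * base_pct
Substituting: pH_final = 3.4560 + 1.0820 * 1.1470
Result: 4.6971


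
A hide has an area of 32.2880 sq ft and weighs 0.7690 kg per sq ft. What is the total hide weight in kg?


Formula: Weight = area * weight_per_sqft
Substituting: Weight = 32.2880 * 0.7690
Result: 24.8295 kg


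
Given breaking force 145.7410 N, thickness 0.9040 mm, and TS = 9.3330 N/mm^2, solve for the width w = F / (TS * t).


Formula: w = F / (TS * t)
Substituting: w = 145.7410 / (9.3330 * 0.9040)
Result: 17.2740 mm


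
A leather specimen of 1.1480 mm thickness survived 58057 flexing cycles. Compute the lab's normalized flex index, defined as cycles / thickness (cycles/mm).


Formula: Index = cycles / thickness
Substituting: Index = 58057 / 1.1480
Result: 50572.2997 cycles/mm


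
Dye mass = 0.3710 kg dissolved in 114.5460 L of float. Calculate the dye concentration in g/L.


Formula: Conc = dye_mass(kg) / volume(L) * 1000
Substituting: Conc = 0.3710 / 114.5460 * 1000
Result: 3.2389 g/L


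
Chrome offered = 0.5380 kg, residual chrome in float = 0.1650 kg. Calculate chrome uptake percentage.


Formula: Uptake = (offered - residual) / offered * 100
Substituting: Uptake = (0.5380 - 0.1650) / 0.5380 * 100
Result: 69.3309 %


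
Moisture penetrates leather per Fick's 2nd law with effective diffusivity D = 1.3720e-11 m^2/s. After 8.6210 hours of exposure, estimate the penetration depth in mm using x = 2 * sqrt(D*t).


t = 8.6210 hr * 3600 = 31035.6000 s
D * t = 1.3720e-11 * 31035.6000 = 4.2581e-07
x = 2 * sqrt(D*t) = 2 * sqrt(4.2581e-07) = 0.00130508 m = 1.3051 mm


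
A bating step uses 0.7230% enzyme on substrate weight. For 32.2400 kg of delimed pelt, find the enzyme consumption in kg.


Formula: Enzyme = substrate * pct / 100
Substituting: Enzyme = 32.2400 * 0.7230 / 100
Result: 0.2331 kg


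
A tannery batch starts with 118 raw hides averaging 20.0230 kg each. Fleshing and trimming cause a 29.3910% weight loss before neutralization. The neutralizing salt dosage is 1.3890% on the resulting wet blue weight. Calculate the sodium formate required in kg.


Total_raw = N * avg_wt = 118 * 20.0230 = 2362.7140 kg
Substrate = Total_raw * (1 - loss/100) = 2362.7140 * (1 - 29.3910/100) = 1668.2887 kg
Neutralizer = Substrate * pct / 100 = 1668.2887 * 1.3890 / 100 = 23.1725 kg


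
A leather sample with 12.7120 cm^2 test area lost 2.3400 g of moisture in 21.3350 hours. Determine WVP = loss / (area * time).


Formula: WVP = loss / (area * time)
Substituting: WVP = 2.3400 / (12.7120 * 21.3350)
Result: 0.00862798 g/(cm^2*hr)


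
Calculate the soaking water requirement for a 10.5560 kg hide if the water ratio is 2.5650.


Formula: Water = hide_weight * ratio
Substituting: Water = 10.5560 * 2.5650
Result: 27.0761 kg


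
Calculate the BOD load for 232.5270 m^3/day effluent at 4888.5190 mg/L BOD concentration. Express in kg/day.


Formula: BOD_load = volume * conc / 1000
Substituting: BOD_load = 232.5270 * 4888.5190 / 1000
Result: 1136.7127 kg/day


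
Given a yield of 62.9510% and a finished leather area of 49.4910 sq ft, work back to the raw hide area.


Formula: raw = finished * 100 / yield
Substituting: raw = 49.4910 * 100 / 62.9510
Result: 78.6183 sq ft


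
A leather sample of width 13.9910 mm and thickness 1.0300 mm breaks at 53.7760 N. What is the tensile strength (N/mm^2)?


Formula: TS = force / (width * thickness)
Substituting: TS = 53.7760 / (13.9910 * 1.0300)
Result: 3.7317 N/mm^2


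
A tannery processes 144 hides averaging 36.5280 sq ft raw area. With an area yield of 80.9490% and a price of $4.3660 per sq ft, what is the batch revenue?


Raw_total = N * avg_area = 144 * 36.5280 = 5260.0320 sq ft
Finished = Raw_total * yield / 100 = 5260.0320 * 80.9490 / 100 = 4257.9433 sq ft
Value = Finished * price = 4257.9433 * 4.3660 = 18590.1805 $


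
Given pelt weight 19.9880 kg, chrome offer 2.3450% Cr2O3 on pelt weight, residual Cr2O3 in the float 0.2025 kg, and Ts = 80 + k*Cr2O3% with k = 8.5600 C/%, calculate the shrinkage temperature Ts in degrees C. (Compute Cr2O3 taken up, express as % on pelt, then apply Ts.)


Offered = pelt * offer_pct / 100 = 19.9880 * 2.3450 / 100 = 0.4687 kg
Uptake = offered - residual = 0.4687 - 0.2025 = 0.2662 kg
Cr2O3% on pelt = uptake / pelt * 100 = 0.2662 / 19.9880 * 100 = 1.3319 %
Ts = 80 + k * Cr2O3% = 80 + 8.5600 * 1.3319 = 91.4010 C


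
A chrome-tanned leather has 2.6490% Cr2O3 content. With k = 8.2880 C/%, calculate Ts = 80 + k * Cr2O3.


Formula: Ts = 80 + k * Cr2O3
Substituting: Ts = 80 + 8.2880 * 2.6490
Result: 101.9549 C


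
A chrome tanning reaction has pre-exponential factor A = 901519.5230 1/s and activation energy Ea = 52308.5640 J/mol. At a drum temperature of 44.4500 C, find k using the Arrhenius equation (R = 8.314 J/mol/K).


T_K = T_C + 273.15 = 44.4500 + 273.15 = 317.6000 K
exponent = -Ea / (R * T_K) = -52308.5640 / (8.314 * 317.6000) = -19.8099
k = A * exp(exponent) = 901519.5230 * exp(-19.8099) = 0.00224722 1/s


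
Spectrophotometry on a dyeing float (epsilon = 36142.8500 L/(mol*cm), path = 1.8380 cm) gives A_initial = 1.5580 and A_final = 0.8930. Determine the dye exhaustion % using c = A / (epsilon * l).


c_initial = A_i / (epsilon * l) = 1.5580 / (36142.8500 * 1.8380) = 2.3453e-05 mol/L
c_final = A_f / (epsilon * l) = 0.8930 / (36142.8500 * 1.8380) = 1.3443e-05 mol/L
Exhaustion = (c_initial - c_final) / c_initial * 100 = (2.3453e-05 - 1.3443e-05) / 2.3453e-05 * 100 = 42.6829 %


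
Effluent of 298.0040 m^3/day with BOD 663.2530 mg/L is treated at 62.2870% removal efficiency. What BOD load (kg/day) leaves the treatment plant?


Load_in = volume * conc / 1000 = 298.0040 * 663.2530 / 1000 = 197.6520 kg/day
Removed = Load_in * eff / 100 = 197.6520 * 62.2870 / 100 = 123.1115 kg/day
Load_out = Load_in - Removed = 197.6520 - 123.1115 = 74.5405 kg/day


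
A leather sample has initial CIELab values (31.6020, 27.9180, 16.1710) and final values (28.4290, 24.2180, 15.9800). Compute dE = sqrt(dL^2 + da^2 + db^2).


dL = -3.1730, da = -3.7000, db = -0.1910
dE = sqrt((-3.1730)^2 + (-3.7000)^2 + (-0.1910)^2) = 4.8780


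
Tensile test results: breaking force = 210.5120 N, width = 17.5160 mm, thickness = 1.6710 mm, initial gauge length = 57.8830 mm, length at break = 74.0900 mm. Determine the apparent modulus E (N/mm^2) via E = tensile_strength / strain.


TS = F / (w * t) = 210.5120 / (17.5160 * 1.6710) = 7.1923 N/mm^2
strain = (Lf - L0) / L0 = (74.0900 - 57.8830) / 57.8830 = 0.2800
E = TS / strain = 7.1923 / 0.2800 = 25.6870 N/mm^2


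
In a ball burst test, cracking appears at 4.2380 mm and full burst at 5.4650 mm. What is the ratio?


Formula: Ratio = crack / burst
Substituting: Ratio = 4.2380 / 5.4650
Result: 0.7755


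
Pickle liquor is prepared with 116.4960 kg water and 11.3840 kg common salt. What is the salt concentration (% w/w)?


Formula: Conc = salt / (water + salt) * 100
Substituting: Conc = 11.3840 / (116.4960 + 11.3840) * 100
Result: 8.9021 %


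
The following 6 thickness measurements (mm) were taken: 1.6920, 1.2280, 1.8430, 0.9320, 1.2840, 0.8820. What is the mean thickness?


Formula: Average = sum / n
Substituting: Average = 7.8610 / 6
Result: 1.3102 mm


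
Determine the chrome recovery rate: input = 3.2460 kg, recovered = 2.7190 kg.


Formula: Recovery = recovered / input * 100
Substituting: Recovery = 2.7190 / 3.2460 * 100
Result: 83.7646 %


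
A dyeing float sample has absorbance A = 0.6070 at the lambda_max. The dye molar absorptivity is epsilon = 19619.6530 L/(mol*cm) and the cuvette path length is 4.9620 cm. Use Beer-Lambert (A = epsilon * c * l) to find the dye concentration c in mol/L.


Formula: c = A / (epsilon * l)
Substituting: c = 0.6070 / (19619.6530 * 4.9620)
Result: 6.2351e-06 mol/L


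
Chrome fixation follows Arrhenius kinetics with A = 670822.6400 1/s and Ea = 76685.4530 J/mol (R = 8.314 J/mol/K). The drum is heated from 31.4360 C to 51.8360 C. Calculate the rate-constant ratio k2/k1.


T1 = 31.4360 + 273.15 = 304.5860 K; T2 = 51.8360 + 273.15 = 324.9860 K
k1 = A * exp(-Ea/(R*T1)) = 670822.6400 * exp(-76685.4530/(8.314*304.5860)) = 4.7320e-08 1/s
k2 = A * exp(-Ea/(R*T2)) = 670822.6400 * exp(-76685.4530/(8.314*324.9860)) = 3.1666e-07 1/s
k2/k1 = 3.1666e-07 / 4.7320e-08 = 6.6919


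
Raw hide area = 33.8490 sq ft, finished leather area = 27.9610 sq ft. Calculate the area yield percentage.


Formula: Yield = finished / raw * 100
Substituting: Yield = 27.9610 / 33.8490 * 100
Result: 82.6051 %


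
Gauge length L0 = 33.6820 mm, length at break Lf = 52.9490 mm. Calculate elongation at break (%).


Formula: Elongation = (Lf - L0) / L0 * 100
Substituting: Elongation = (52.9490 - 33.6820) / 33.6820 * 100
Result: 57.2027 %


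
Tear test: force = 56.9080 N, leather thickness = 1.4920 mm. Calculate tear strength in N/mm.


Formula: Tear strength = force / thickness
Substituting: Tear strength = 56.9080 / 1.4920
Result: 38.1421 N/mm


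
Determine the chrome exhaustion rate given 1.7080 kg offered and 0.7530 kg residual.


Formula: Uptake = (offered - residual) / offered * 100
Substituting: Uptake = (1.7080 - 0.7530) / 1.7080 * 100
Result: 55.9133 %


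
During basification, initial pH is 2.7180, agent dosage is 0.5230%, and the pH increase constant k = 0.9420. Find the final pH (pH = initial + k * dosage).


Formula: pH_final = pH_initial + k * base_pct
Substituting: pH_final = 2.7180 + 0.9420 * 0.5230
Result: 3.2107


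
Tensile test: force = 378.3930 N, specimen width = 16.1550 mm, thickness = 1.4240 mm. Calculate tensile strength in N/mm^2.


Formula: TS = force / (width * thickness)
Substituting: TS = 378.3930 / (16.1550 * 1.4240)
Result: 16.4485 N/mm^2


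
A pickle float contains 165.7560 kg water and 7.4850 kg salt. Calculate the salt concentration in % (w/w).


Formula: Conc = salt / (water + salt) * 100
Substituting: Conc = 7.4850 / (165.7560 + 7.4850) * 100
Result: 4.3206 %


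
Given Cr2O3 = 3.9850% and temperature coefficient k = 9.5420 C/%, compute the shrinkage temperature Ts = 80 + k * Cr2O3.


Formula: Ts = 80 + k * Cr2O3
Substituting: Ts = 80 + 9.5420 * 3.9850
Result: 118.0249 C


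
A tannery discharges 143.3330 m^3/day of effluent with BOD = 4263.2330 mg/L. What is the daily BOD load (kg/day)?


Formula: BOD_load = volume * conc / 1000
Substituting: BOD_load = 143.3330 * 4263.2330 / 1000
Result: 611.0620 kg/day


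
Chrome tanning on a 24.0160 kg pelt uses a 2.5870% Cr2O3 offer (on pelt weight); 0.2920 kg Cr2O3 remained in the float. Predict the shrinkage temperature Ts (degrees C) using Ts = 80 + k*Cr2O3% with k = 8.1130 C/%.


Offered = pelt * offer_pct / 100 = 24.0160 * 2.5870 / 100 = 0.6213 kg
Uptake = offered - residual = 0.6213 - 0.2920 = 0.3293 kg
Cr2O3% on pelt = uptake / pelt * 100 = 0.3293 / 24.0160 * 100 = 1.3711 %
Ts = 80 + k * Cr2O3% = 80 + 8.1130 * 1.3711 = 91.1241 C


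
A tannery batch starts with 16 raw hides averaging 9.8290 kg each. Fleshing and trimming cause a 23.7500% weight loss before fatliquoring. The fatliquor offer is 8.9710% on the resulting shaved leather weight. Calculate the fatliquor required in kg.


Total_raw = N * avg_wt = 16 * 9.8290 = 157.2640 kg
Substrate = Total_raw * (1 - loss/100) = 157.2640 * (1 - 23.7500/100) = 119.9138 kg
Fat = Substrate * pct / 100 = 119.9138 * 8.9710 / 100 = 10.7575 kg


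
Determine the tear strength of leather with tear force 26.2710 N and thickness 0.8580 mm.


Formula: Tear strength = force / thickness
Substituting: Tear strength = 26.2710 / 0.8580
Result: 30.6189 N/mm


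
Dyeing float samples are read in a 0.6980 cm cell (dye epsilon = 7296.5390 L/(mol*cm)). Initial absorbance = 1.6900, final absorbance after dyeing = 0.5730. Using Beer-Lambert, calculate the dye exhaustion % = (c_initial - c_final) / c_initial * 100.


c_initial = A_i / (epsilon * l) = 1.6900 / (7296.5390 * 0.6980) = 3.3183e-04 mol/L
c_final = A_f / (epsilon * l) = 0.5730 / (7296.5390 * 0.6980) = 1.1251e-04 mol/L
Exhaustion = (c_initial - c_final) / c_initial * 100 = (3.3183e-04 - 1.1251e-04) / 3.3183e-04 * 100 = 66.0947 %
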